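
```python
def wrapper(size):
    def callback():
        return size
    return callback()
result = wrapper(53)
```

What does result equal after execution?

Step 1: wrapper(53) binds parameter size = 53.
Step 2: callback() looks up size in enclosing scope and finds the parameter size = 53.
Step 3: result = 53

The answer is 53.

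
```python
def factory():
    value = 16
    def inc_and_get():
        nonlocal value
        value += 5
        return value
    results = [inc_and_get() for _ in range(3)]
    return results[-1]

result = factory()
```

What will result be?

Step 1: value = 16.
Step 2: Three calls to inc_and_get(), each adding 5.
Step 3: Last value = 16 + 5 * 3 = 31

The answer is 31.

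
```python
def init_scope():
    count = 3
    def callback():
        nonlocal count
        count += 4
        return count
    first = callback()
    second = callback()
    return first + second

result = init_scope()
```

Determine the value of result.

Step 1: count starts at 3.
Step 2: First call: count = 3 + 4 = 7, returns 7.
Step 3: Second call: count = 7 + 4 = 11, returns 11.
Step 4: result = 7 + 11 = 18

The answer is 18.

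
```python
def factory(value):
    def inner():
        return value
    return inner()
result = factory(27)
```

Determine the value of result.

Step 1: factory(27) binds parameter value = 27.
Step 2: inner() looks up value in enclosing scope and finds the parameter value = 27.
Step 3: result = 27

The answer is 27.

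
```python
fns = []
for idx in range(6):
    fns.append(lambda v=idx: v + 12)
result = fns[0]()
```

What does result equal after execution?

Step 1: Default argument v=idx captures idx's value at definition time.
Step 2: fns[0] was defined when idx = 0, so v defaults to 0.
Step 3: result = 0 + 12 = 12 (default arg fixes the late binding issue)

The answer is 12.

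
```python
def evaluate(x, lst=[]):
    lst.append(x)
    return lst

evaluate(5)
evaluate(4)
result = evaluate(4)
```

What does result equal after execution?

Step 1: Mutable default argument gotcha! The list [] is created once.
Step 2: Each call appends to the SAME list: [5], [5, 4], [5, 4, 4].
Step 3: result = [5, 4, 4]

The answer is [5, 4, 4].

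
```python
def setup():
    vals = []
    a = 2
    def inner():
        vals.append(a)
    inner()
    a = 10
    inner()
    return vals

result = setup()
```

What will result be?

Step 1: a = 2. inner() appends current a to vals.
Step 2: First inner(): appends 2. Then a = 10.
Step 3: Second inner(): appends 10 (closure sees updated a). result = [2, 10]

The answer is [2, 10].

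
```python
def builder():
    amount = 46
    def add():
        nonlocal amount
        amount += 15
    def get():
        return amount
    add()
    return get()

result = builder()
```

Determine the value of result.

Step 1: amount = 46. add() modifies it via nonlocal, get() reads it.
Step 2: add() makes amount = 46 + 15 = 61.
Step 3: get() returns 61. result = 61

The answer is 61.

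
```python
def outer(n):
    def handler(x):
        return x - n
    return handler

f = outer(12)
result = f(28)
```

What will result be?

Step 1: outer(12) creates a closure capturing n = 12.
Step 2: f(28) computes 28 - 12 = 16.
Step 3: result = 16

The answer is 16.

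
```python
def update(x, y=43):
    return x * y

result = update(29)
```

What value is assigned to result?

Step 1: update(29) uses default y = 43.
Step 2: Returns 29 * 43 = 1247.
Step 3: result = 1247

The answer is 1247.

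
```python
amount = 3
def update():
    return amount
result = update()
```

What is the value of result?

Step 1: amount = 3 is defined in the global scope.
Step 2: update() looks up amount. No local amount exists, so Python checks the global scope via LEGB rule and finds amount = 3.
Step 3: result = 3

The answer is 3.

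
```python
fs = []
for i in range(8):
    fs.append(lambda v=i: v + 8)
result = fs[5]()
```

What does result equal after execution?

Step 1: Default argument v=i captures i's value at definition time.
Step 2: fs[5] was defined when i = 5, so v defaults to 5.
Step 3: result = 5 + 8 = 13 (default arg fixes the late binding issue)

The answer is 13.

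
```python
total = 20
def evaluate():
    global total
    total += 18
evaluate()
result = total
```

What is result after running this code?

Step 1: total = 20 globally.
Step 2: evaluate() modifies global total: total += 18 = 38.
Step 3: result = 38

The answer is 38.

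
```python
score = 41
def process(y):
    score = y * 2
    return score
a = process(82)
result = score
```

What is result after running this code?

Step 1: Global score = 41.
Step 2: process(82) creates local score = 82 * 2 = 164.
Step 3: Global score unchanged because no global keyword. result = 41

The answer is 41.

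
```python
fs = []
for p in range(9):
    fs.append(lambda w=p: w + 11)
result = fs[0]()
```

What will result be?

Step 1: Default argument w=p captures p's value at definition time.
Step 2: fs[0] was defined when p = 0, so w defaults to 0.
Step 3: result = 0 + 11 = 11 (default arg fixes the late binding issue)

The answer is 11.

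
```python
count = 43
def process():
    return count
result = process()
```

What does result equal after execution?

Step 1: count = 43 is defined in the global scope.
Step 2: process() looks up count. No local count exists, so Python checks the global scope via LEGB rule and finds count = 43.
Step 3: result = 43

The answer is 43.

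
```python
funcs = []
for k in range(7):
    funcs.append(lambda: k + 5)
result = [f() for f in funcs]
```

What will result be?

Step 1: All lambdas capture k by reference. After the loop, k = 6.
Step 2: Each call returns 6 + 5 = 11.
Step 3: result = [11, 11, 11, 11, 11, 11, 11]

The answer is [11, 11, 11, 11, 11, 11, 11].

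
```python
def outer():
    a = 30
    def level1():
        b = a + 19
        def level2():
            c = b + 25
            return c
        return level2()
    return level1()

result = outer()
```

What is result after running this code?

Step 1: a = 30. b = a + 19 = 49.
Step 2: c = b + 25 = 49 + 25 = 74.
Step 3: result = 74

The answer is 74.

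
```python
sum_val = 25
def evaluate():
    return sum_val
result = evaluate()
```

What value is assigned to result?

Step 1: sum_val = 25 is defined in the global scope.
Step 2: evaluate() looks up sum_val. No local sum_val exists, so Python checks the global scope via LEGB rule and finds sum_val = 25.
Step 3: result = 25

The answer is 25.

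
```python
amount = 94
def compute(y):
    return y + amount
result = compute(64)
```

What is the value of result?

Step 1: amount = 94 is defined globally.
Step 2: compute(64) uses parameter y = 64 and looks up amount from global scope = 94.
Step 3: result = 64 + 94 = 158

The answer is 158.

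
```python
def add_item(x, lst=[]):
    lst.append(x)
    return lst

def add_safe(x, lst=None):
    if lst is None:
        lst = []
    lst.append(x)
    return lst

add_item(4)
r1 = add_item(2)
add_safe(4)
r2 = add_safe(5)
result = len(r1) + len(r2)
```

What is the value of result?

Step 1: add_item shares mutable default: after 2 calls, lst = [4, 2], len = 2.
Step 2: add_safe creates fresh list each time: r2 = [5], len = 1.
Step 3: result = 2 + 1 = 3

The answer is 3.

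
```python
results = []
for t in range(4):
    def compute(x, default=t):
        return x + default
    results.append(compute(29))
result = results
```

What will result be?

Step 1: Default argument default=t is evaluated at function definition time.
Step 2: Each iteration creates compute with default = current t value.
Step 3: compute(29) returns 29 + default. results = [29, 30, 31, 32]

The answer is [29, 30, 31, 32].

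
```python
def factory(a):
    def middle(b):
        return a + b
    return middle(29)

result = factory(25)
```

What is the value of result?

Step 1: factory(25) passes a = 25.
Step 2: middle(29) has b = 29, reads a = 25 from enclosing.
Step 3: result = 25 + 29 = 54

The answer is 54.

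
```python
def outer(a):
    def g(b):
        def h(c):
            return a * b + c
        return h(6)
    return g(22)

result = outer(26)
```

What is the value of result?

Step 1: a = 26, b = 22, c = 6.
Step 2: h() computes a * b + c = 26 * 22 + 6 = 578.
Step 3: result = 578

The answer is 578.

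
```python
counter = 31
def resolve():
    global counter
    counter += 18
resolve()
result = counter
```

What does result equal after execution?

Step 1: counter = 31 globally.
Step 2: resolve() modifies global counter: counter += 18 = 49.
Step 3: result = 49

The answer is 49.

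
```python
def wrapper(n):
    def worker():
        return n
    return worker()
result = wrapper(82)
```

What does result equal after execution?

Step 1: wrapper(82) binds parameter n = 82.
Step 2: worker() looks up n in enclosing scope and finds the parameter n = 82.
Step 3: result = 82

The answer is 82.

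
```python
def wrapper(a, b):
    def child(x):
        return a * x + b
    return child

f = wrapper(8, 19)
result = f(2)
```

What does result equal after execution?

Step 1: wrapper(8, 19) captures a = 8, b = 19.
Step 2: f(2) computes 8 * 2 + 19 = 35.
Step 3: result = 35

The answer is 35.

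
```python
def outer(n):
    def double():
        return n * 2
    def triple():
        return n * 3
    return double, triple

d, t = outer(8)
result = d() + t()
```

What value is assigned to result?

Step 1: Both closures capture the same n = 8.
Step 2: d() = 8 * 2 = 16, t() = 8 * 3 = 24.
Step 3: result = 16 + 24 = 40

The answer is 40.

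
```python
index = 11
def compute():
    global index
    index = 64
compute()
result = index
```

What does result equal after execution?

Step 1: index = 11 globally.
Step 2: compute() declares global index and sets it to 64.
Step 3: After compute(), global index = 64. result = 64

The answer is 64.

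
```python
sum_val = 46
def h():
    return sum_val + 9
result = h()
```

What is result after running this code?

Step 1: sum_val = 46 is defined globally.
Step 2: h() looks up sum_val from global scope = 46, then computes 46 + 9 = 55.
Step 3: result = 55

The answer is 55.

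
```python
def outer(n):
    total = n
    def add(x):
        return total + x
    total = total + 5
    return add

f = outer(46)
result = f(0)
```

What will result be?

Step 1: outer(46) sets total = 46, then total = 46 + 5 = 51.
Step 2: Closures capture by reference, so add sees total = 51.
Step 3: f(0) returns 51 + 0 = 51

The answer is 51.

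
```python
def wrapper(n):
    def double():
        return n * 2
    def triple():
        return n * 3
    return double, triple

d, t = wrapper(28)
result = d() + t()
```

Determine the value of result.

Step 1: Both closures capture the same n = 28.
Step 2: d() = 28 * 2 = 56, t() = 28 * 3 = 84.
Step 3: result = 56 + 84 = 140

The answer is 140.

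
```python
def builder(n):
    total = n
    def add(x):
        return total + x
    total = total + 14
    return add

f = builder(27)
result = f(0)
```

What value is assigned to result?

Step 1: builder(27) sets total = 27, then total = 27 + 14 = 41.
Step 2: Closures capture by reference, so add sees total = 41.
Step 3: f(0) returns 41 + 0 = 41

The answer is 41.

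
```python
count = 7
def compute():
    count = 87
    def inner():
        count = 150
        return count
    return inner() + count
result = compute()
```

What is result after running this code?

Step 1: compute() has local count = 87. inner() has local count = 150.
Step 2: inner() returns its local count = 150.
Step 3: compute() returns 150 + its own count (87) = 237

The answer is 237.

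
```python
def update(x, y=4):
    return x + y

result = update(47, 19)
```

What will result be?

Step 1: update(47, 19) overrides default y with 19.
Step 2: Returns 47 + 19 = 66.
Step 3: result = 66

The answer is 66.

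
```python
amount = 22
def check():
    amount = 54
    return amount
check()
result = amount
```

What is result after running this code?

Step 1: Global amount = 22.
Step 2: check() creates local amount = 54 (shadow, not modification).
Step 3: After check() returns, global amount is unchanged. result = 22

The answer is 22.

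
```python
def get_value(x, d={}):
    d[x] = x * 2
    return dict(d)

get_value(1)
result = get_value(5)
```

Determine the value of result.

Step 1: Mutable default dict is shared across calls.
Step 2: First call adds 1: 2. Second call adds 5: 10.
Step 3: result = {1: 2, 5: 10}

The answer is {1: 2, 5: 10}.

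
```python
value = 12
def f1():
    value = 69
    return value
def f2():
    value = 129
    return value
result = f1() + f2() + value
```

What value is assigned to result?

Step 1: Each function shadows global value with its own local.
Step 2: f1() returns 69, f2() returns 129.
Step 3: Global value = 12 is unchanged. result = 69 + 129 + 12 = 210

The answer is 210.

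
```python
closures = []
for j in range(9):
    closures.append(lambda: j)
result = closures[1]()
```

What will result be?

Step 1: The loop creates 9 lambdas, all referencing the same variable j.
Step 2: After the loop, j = 8 (final value).
Step 3: closures[1]() looks up j at call time and finds 8. This is the late binding gotcha. result = 8

The answer is 8.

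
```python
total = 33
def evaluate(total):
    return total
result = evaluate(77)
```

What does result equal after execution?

Step 1: Global total = 33.
Step 2: evaluate(77) takes parameter total = 77, which shadows the global.
Step 3: result = 77

The answer is 77.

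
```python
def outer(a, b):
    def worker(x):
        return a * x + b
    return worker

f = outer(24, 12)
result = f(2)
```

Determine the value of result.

Step 1: outer(24, 12) captures a = 24, b = 12.
Step 2: f(2) computes 24 * 2 + 12 = 60.
Step 3: result = 60

The answer is 60.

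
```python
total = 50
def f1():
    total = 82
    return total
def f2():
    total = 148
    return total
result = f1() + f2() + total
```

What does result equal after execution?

Step 1: Each function shadows global total with its own local.
Step 2: f1() returns 82, f2() returns 148.
Step 3: Global total = 50 is unchanged. result = 82 + 148 + 50 = 280

The answer is 280.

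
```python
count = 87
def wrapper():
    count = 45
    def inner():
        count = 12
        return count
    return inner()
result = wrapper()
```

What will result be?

Step 1: Three scopes define count: global (87), wrapper (45), inner (12).
Step 2: inner() has its own local count = 12, which shadows both enclosing and global.
Step 3: result = 12 (local wins in LEGB)

The answer is 12.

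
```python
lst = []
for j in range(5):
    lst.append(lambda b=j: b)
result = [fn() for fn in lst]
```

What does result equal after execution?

Step 1: Default arg b=j captures j at each iteration.
Step 2: Each lambda has its own default: 0, 1, ..., 4.
Step 3: result = [0, 1, 2, 3, 4]

The answer is [0, 1, 2, 3, 4].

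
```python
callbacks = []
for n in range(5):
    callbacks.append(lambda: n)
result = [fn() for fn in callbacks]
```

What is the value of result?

Step 1: All 5 lambdas share the same variable n.
Step 2: After the loop, n = 4.
Step 3: Each call returns 4. result = [4, 4, 4, 4, 4]

The answer is [4, 4, 4, 4, 4].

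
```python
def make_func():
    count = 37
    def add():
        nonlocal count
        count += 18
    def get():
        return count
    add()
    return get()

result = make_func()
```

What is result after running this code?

Step 1: count = 37. add() modifies it via nonlocal, get() reads it.
Step 2: add() makes count = 37 + 18 = 55.
Step 3: get() returns 55. result = 55

The answer is 55.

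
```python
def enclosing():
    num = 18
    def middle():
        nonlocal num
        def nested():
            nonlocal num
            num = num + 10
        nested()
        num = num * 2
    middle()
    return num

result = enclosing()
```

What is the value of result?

Step 1: num = 18.
Step 2: nested() adds 10: num = 18 + 10 = 28.
Step 3: middle() doubles: num = 28 * 2 = 56.
Step 4: result = 56

The answer is 56.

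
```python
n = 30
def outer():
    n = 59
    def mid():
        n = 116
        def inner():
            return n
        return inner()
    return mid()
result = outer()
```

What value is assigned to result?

Step 1: Three levels of shadowing: global 30, outer 59, mid 116.
Step 2: inner() finds n = 116 in enclosing mid() scope.
Step 3: result = 116

The answer is 116.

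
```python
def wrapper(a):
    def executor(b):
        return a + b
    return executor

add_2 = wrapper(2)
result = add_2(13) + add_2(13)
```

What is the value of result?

Step 1: add_2 captures a = 2.
Step 2: add_2(13) = 2 + 13 = 15, called twice.
Step 3: result = 15 + 15 = 30

The answer is 30.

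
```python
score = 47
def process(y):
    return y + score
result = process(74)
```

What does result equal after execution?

Step 1: score = 47 is defined globally.
Step 2: process(74) uses parameter y = 74 and looks up score from global scope = 47.
Step 3: result = 74 + 47 = 121

The answer is 121.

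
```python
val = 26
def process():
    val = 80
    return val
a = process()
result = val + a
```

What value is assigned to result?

Step 1: Global val = 26. process() returns local val = 80.
Step 2: a = 80. Global val still = 26.
Step 3: result = 26 + 80 = 106

The answer is 106.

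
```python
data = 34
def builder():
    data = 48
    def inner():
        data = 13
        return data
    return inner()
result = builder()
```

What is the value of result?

Step 1: Three scopes define data: global (34), builder (48), inner (13).
Step 2: inner() has its own local data = 13, which shadows both enclosing and global.
Step 3: result = 13 (local wins in LEGB)

The answer is 13.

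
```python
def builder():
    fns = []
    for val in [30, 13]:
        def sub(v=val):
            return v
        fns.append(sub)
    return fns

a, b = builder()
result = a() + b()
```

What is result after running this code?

Step 1: Default argument v=val captures val at each iteration.
Step 2: a() returns 30 (captured at first iteration), b() returns 13 (captured at second).
Step 3: result = 30 + 13 = 43

The answer is 43.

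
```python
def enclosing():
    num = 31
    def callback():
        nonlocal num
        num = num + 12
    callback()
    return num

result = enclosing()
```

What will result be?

Step 1: enclosing() sets num = 31.
Step 2: callback() uses nonlocal to modify num in enclosing's scope: num = 31 + 12 = 43.
Step 3: enclosing() returns the modified num = 43

The answer is 43.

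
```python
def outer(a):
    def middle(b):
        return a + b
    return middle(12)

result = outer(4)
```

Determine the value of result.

Step 1: outer(4) passes a = 4.
Step 2: middle(12) has b = 12, reads a = 4 from enclosing.
Step 3: result = 4 + 12 = 16

The answer is 16.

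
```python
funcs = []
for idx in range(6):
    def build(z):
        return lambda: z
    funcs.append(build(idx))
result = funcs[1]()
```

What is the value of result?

Step 1: build(idx) creates a new scope capturing z = idx at call time.
Step 2: funcs[1] = build(1), so its lambda captures z = 1.
Step 3: result = 1 (closure factory fixes late binding)

The answer is 1.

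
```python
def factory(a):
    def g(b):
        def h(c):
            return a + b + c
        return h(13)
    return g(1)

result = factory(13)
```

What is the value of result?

Step 1: a = 13, b = 1, c = 13 across three nested scopes.
Step 2: h() accesses all three via LEGB rule.
Step 3: result = 13 + 1 + 13 = 27

The answer is 27.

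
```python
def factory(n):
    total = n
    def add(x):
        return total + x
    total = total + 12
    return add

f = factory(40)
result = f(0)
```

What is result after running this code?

Step 1: factory(40) sets total = 40, then total = 40 + 12 = 52.
Step 2: Closures capture by reference, so add sees total = 52.
Step 3: f(0) returns 52 + 0 = 52

The answer is 52.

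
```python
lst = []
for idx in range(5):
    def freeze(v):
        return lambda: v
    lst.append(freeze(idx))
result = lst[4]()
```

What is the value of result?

Step 1: freeze(idx) creates a new scope capturing v = idx at call time.
Step 2: lst[4] = freeze(4), so its lambda captures v = 4.
Step 3: result = 4 (closure factory fixes late binding)

The answer is 4.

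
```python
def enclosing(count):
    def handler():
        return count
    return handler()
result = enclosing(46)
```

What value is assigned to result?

Step 1: enclosing(46) binds parameter count = 46.
Step 2: handler() looks up count in enclosing scope and finds the parameter count = 46.
Step 3: result = 46

The answer is 46.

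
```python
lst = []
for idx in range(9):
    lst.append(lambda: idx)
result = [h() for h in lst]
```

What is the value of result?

Step 1: All 9 lambdas share the same variable idx.
Step 2: After the loop, idx = 8.
Step 3: Each call returns 8. result = [8, 8, 8, 8, 8, 8, 8, 8, 8]

The answer is [8, 8, 8, 8, 8, 8, 8, 8, 8].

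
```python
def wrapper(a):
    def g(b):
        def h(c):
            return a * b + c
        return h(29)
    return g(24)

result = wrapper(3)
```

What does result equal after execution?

Step 1: a = 3, b = 24, c = 29.
Step 2: h() computes a * b + c = 3 * 24 + 29 = 101.
Step 3: result = 101

The answer is 101.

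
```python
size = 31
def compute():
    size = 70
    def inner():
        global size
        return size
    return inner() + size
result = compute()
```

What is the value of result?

Step 1: Global size = 31. compute() shadows with local size = 70.
Step 2: inner() uses global keyword, so inner() returns global size = 31.
Step 3: compute() returns 31 + 70 = 101

The answer is 101.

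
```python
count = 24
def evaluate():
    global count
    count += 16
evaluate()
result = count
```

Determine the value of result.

Step 1: count = 24 globally.
Step 2: evaluate() modifies global count: count += 16 = 40.
Step 3: result = 40

The answer is 40.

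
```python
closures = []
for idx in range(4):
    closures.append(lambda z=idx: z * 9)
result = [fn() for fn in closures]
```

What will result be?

Step 1: Default arg z=idx captures idx at each iteration.
Step 2: closures[k] has z defaulting to k, returns k * 9.
Step 3: result = [0, 9, 18, 27]

The answer is [0, 9, 18, 27].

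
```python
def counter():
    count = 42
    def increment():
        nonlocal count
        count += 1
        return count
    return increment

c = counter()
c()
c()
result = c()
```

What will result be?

Step 1: counter() creates closure with count = 42.
Step 2: Each c() call increments count via nonlocal. After 3 calls: 42 + 3 = 45.
Step 3: result = 45

The answer is 45.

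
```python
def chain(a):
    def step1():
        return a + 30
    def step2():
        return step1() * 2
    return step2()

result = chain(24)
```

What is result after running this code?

Step 1: chain(24) captures a = 24.
Step 2: step2() calls step1() which returns 24 + 30 = 54.
Step 3: step2() returns 54 * 2 = 108

The answer is 108.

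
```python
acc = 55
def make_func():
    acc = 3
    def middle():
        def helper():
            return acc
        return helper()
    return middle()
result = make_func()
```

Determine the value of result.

Step 1: make_func() defines acc = 3. middle() and helper() have no local acc.
Step 2: helper() checks local (none), enclosing middle() (none), enclosing make_func() and finds acc = 3.
Step 3: result = 3

The answer is 3.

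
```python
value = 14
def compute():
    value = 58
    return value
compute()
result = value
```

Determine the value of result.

Step 1: Global value = 14.
Step 2: compute() creates local value = 58 (shadow, not modification).
Step 3: After compute() returns, global value is unchanged. result = 14

The answer is 14.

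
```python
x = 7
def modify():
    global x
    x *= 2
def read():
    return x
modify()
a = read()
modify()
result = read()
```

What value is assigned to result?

Step 1: x = 7.
Step 2: First modify(): x = 7 * 2 = 14.
Step 3: Second modify(): x = 14 * 2 = 28.
Step 4: read() returns 28

The answer is 28.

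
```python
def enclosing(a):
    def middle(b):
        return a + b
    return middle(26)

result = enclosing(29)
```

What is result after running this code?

Step 1: enclosing(29) passes a = 29.
Step 2: middle(26) has b = 26, reads a = 29 from enclosing.
Step 3: result = 29 + 26 = 55

The answer is 55.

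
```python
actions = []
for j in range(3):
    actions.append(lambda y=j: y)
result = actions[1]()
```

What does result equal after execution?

Step 1: Default argument y=j captures j's value at each iteration.
Step 2: actions[1] captured y = 1 when j was 1.
Step 3: result = 1

The answer is 1.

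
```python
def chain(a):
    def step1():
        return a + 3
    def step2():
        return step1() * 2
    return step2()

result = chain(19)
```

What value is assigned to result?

Step 1: chain(19) captures a = 19.
Step 2: step2() calls step1() which returns 19 + 3 = 22.
Step 3: step2() returns 22 * 2 = 44

The answer is 44.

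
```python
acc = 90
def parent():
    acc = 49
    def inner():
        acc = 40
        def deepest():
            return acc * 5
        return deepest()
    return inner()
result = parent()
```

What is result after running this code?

Step 1: deepest() looks up acc through LEGB: not local, finds acc = 40 in enclosing inner().
Step 2: Returns 40 * 5 = 200.
Step 3: result = 200

The answer is 200.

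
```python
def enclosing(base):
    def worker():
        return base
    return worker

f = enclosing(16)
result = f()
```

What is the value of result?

Step 1: enclosing(16) creates closure capturing base = 16.
Step 2: f() returns the captured base = 16.
Step 3: result = 16

The answer is 16.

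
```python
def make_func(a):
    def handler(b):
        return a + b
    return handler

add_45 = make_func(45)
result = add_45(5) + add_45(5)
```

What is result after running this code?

Step 1: add_45 captures a = 45.
Step 2: add_45(5) = 45 + 5 = 50, called twice.
Step 3: result = 50 + 50 = 100

The answer is 100.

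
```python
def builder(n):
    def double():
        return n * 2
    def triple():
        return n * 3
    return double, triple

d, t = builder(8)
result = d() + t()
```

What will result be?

Step 1: Both closures capture the same n = 8.
Step 2: d() = 8 * 2 = 16, t() = 8 * 3 = 24.
Step 3: result = 16 + 24 = 40

The answer is 40.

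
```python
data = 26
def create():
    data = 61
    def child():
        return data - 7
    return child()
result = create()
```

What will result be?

Step 1: create() shadows global data with data = 61.
Step 2: child() finds data = 61 in enclosing scope, computes 61 - 7 = 54.
Step 3: result = 54

The answer is 54.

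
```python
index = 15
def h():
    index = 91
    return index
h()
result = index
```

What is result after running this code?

Step 1: Global index = 15.
Step 2: h() creates local index = 91 (shadow, not modification).
Step 3: After h() returns, global index is unchanged. result = 15

The answer is 15.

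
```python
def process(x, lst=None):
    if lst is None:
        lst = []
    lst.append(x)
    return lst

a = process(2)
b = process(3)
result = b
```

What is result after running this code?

Step 1: None default with guard creates a NEW list each call.
Step 2: a = [2] (fresh list). b = [3] (another fresh list).
Step 3: result = [3] (this is the fix for mutable default)

The answer is [3].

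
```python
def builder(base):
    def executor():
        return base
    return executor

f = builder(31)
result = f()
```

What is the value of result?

Step 1: builder(31) creates closure capturing base = 31.
Step 2: f() returns the captured base = 31.
Step 3: result = 31

The answer is 31.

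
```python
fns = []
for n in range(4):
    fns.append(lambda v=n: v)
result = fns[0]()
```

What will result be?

Step 1: Default argument v=n captures n's value at each iteration.
Step 2: fns[0] captured v = 0 when n was 0.
Step 3: result = 0

The answer is 0.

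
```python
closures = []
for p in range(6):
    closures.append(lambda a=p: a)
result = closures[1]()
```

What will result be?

Step 1: Default argument a=p captures p's value at each iteration.
Step 2: closures[1] captured a = 1 when p was 1.
Step 3: result = 1

The answer is 1.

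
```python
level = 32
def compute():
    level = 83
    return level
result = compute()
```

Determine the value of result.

Step 1: Global level = 32.
Step 2: compute() creates local level = 83, shadowing the global.
Step 3: Returns local level = 83. result = 83

The answer is 83.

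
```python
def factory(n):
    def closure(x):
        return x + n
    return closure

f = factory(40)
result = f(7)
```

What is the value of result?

Step 1: factory(40) creates a closure that captures n = 40.
Step 2: f(7) calls the closure with x = 7, returning 7 + 40 = 47.
Step 3: result = 47

The answer is 47.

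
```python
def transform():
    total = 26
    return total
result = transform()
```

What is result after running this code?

Step 1: transform() defines total = 26 in its local scope.
Step 2: return total finds the local variable total = 26.
Step 3: result = 26

The answer is 26.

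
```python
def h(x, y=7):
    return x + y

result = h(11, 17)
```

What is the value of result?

Step 1: h(11, 17) overrides default y with 17.
Step 2: Returns 11 + 17 = 28.
Step 3: result = 28

The answer is 28.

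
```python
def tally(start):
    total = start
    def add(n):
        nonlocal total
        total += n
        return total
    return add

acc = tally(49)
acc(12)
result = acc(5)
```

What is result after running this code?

Step 1: tally(49) creates closure with total = 49.
Step 2: First acc(12): total = 49 + 12 = 61.
Step 3: Second acc(5): total = 61 + 5 = 66. result = 66

The answer is 66.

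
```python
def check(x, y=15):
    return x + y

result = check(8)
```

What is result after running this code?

Step 1: check(8) uses default y = 15.
Step 2: Returns 8 + 15 = 23.
Step 3: result = 23

The answer is 23.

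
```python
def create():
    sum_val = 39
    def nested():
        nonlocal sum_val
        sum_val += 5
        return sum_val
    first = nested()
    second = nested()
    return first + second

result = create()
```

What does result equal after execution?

Step 1: sum_val starts at 39.
Step 2: First call: sum_val = 39 + 5 = 44, returns 44.
Step 3: Second call: sum_val = 44 + 5 = 49, returns 49.
Step 4: result = 44 + 49 = 93

The answer is 93.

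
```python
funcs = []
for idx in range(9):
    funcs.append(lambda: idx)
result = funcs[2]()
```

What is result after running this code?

Step 1: The loop creates 9 lambdas, all referencing the same variable idx.
Step 2: After the loop, idx = 8 (final value).
Step 3: funcs[2]() looks up idx at call time and finds 8. This is the late binding gotcha. result = 8

The answer is 8.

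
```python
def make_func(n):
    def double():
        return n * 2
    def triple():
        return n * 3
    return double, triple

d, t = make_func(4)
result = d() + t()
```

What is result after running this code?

Step 1: Both closures capture the same n = 4.
Step 2: d() = 4 * 2 = 8, t() = 4 * 3 = 12.
Step 3: result = 8 + 12 = 20

The answer is 20.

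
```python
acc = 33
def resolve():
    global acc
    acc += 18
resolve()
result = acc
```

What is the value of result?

Step 1: acc = 33 globally.
Step 2: resolve() modifies global acc: acc += 18 = 51.
Step 3: result = 51

The answer is 51.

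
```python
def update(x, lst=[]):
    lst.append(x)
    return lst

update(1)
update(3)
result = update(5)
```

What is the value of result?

Step 1: Mutable default argument gotcha! The list [] is created once.
Step 2: Each call appends to the SAME list: [1], [1, 3], [1, 3, 5].
Step 3: result = [1, 3, 5]

The answer is [1, 3, 5].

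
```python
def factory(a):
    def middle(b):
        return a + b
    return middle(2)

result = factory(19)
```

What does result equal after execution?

Step 1: factory(19) passes a = 19.
Step 2: middle(2) has b = 2, reads a = 19 from enclosing.
Step 3: result = 19 + 2 = 21

The answer is 21.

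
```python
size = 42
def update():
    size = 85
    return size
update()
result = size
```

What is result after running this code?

Step 1: size = 42 globally.
Step 2: update() creates a LOCAL size = 85 (no global keyword!).
Step 3: The global size is unchanged. result = 42

The answer is 42.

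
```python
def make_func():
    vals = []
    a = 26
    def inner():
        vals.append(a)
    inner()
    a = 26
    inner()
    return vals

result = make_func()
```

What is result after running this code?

Step 1: a = 26. inner() appends current a to vals.
Step 2: First inner(): appends 26. Then a = 26.
Step 3: Second inner(): appends 26 (closure sees updated a). result = [26, 26]

The answer is [26, 26].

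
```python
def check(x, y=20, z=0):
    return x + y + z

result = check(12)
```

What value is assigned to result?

Step 1: check(12) uses defaults y = 20, z = 0.
Step 2: Returns 12 + 20 + 0 = 32.
Step 3: result = 32

The answer is 32.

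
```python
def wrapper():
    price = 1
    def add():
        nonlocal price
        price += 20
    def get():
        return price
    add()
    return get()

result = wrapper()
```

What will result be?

Step 1: price = 1. add() modifies it via nonlocal, get() reads it.
Step 2: add() makes price = 1 + 20 = 21.
Step 3: get() returns 21. result = 21

The answer is 21.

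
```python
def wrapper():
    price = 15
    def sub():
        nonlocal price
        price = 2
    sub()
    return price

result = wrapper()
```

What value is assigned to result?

Step 1: wrapper() sets price = 15.
Step 2: sub() uses nonlocal to reassign price = 2.
Step 3: result = 2

The answer is 2.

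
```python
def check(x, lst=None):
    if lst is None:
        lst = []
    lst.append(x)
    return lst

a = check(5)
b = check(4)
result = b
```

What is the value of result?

Step 1: None default with guard creates a NEW list each call.
Step 2: a = [5] (fresh list). b = [4] (another fresh list).
Step 3: result = [4] (this is the fix for mutable default)

The answer is [4].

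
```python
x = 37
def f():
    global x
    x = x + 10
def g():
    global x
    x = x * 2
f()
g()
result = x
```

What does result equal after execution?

Step 1: x = 37.
Step 2: f() adds 10: x = 37 + 10 = 47.
Step 3: g() doubles: x = 47 * 2 = 94.
Step 4: result = 94

The answer is 94.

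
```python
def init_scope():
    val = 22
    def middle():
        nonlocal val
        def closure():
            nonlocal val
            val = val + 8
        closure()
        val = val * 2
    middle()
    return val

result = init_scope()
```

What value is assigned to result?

Step 1: val = 22.
Step 2: closure() adds 8: val = 22 + 8 = 30.
Step 3: middle() doubles: val = 30 * 2 = 60.
Step 4: result = 60

The answer is 60.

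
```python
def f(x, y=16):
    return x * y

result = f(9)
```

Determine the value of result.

Step 1: f(9) uses default y = 16.
Step 2: Returns 9 * 16 = 144.
Step 3: result = 144

The answer is 144.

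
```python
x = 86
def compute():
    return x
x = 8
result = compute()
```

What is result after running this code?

Step 1: x is first set to 86, then reassigned to 8.
Step 2: compute() is called after the reassignment, so it looks up the current global x = 8.
Step 3: result = 8

The answer is 8.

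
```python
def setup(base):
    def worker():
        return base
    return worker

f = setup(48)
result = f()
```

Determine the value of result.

Step 1: setup(48) creates closure capturing base = 48.
Step 2: f() returns the captured base = 48.
Step 3: result = 48

The answer is 48.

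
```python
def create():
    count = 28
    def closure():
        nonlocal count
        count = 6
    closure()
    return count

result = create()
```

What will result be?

Step 1: create() sets count = 28.
Step 2: closure() uses nonlocal to reassign count = 6.
Step 3: result = 6

The answer is 6.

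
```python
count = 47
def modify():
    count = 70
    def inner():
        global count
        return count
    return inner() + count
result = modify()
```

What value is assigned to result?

Step 1: Global count = 47. modify() shadows with local count = 70.
Step 2: inner() uses global keyword, so inner() returns global count = 47.
Step 3: modify() returns 47 + 70 = 117

The answer is 117.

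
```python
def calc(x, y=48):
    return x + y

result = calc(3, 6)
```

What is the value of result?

Step 1: calc(3, 6) overrides default y with 6.
Step 2: Returns 3 + 6 = 9.
Step 3: result = 9

The answer is 9.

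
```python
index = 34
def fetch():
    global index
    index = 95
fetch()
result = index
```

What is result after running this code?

Step 1: index = 34 globally.
Step 2: fetch() declares global index and sets it to 95.
Step 3: After fetch(), global index = 95. result = 95

The answer is 95.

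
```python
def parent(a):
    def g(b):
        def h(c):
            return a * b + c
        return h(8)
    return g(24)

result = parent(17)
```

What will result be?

Step 1: a = 17, b = 24, c = 8.
Step 2: h() computes a * b + c = 17 * 24 + 8 = 416.
Step 3: result = 416

The answer is 416.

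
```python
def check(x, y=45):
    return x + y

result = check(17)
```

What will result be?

Step 1: check(17) uses default y = 45.
Step 2: Returns 17 + 45 = 62.
Step 3: result = 62

The answer is 62.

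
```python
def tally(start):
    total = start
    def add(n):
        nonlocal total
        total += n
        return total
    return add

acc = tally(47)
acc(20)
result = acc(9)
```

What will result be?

Step 1: tally(47) creates closure with total = 47.
Step 2: First acc(20): total = 47 + 20 = 67.
Step 3: Second acc(9): total = 67 + 9 = 76. result = 76

The answer is 76.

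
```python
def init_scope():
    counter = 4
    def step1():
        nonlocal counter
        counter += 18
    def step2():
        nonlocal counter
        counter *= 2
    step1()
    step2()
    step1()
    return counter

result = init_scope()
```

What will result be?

Step 1: counter = 4.
Step 2: step1(): counter = 4 + 18 = 22.
Step 3: step2(): counter = 22 * 2 = 44.
Step 4: step1(): counter = 44 + 18 = 62. result = 62

The answer is 62.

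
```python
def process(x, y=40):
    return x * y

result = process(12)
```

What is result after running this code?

Step 1: process(12) uses default y = 40.
Step 2: Returns 12 * 40 = 480.
Step 3: result = 480

The answer is 480.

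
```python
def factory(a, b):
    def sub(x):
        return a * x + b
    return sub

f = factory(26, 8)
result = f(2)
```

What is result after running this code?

Step 1: factory(26, 8) captures a = 26, b = 8.
Step 2: f(2) computes 26 * 2 + 8 = 60.
Step 3: result = 60

The answer is 60.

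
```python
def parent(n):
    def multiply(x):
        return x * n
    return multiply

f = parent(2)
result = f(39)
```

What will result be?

Step 1: parent(2) returns multiply closure with n = 2.
Step 2: f(39) computes 39 * 2 = 78.
Step 3: result = 78

The answer is 78.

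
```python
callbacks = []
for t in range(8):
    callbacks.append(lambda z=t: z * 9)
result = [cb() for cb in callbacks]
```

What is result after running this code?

Step 1: Default arg z=t captures t at each iteration.
Step 2: callbacks[k] has z defaulting to k, returns k * 9.
Step 3: result = [0, 9, 18, 27, 36, 45, 54, 63]

The answer is [0, 9, 18, 27, 36, 45, 54, 63].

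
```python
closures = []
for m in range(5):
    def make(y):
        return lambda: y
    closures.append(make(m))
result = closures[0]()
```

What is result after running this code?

Step 1: make(m) creates a new scope capturing y = m at call time.
Step 2: closures[0] = make(0), so its lambda captures y = 0.
Step 3: result = 0 (closure factory fixes late binding)

The answer is 0.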